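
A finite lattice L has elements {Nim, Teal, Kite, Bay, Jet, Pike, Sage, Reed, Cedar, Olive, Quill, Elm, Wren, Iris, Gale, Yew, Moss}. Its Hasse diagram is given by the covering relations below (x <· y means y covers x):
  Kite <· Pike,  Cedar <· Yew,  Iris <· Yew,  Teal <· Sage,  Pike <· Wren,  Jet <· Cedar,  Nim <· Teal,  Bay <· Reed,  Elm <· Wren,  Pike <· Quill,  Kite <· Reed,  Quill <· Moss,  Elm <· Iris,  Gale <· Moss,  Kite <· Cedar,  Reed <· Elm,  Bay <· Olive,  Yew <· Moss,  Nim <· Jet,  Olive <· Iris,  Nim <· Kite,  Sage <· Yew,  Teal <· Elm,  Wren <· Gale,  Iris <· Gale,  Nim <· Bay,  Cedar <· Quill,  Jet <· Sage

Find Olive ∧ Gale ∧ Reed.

Bay

Common lower bounds of {Olive, Gale, Reed}: Bay, Nim.
The greatest among these is Bay.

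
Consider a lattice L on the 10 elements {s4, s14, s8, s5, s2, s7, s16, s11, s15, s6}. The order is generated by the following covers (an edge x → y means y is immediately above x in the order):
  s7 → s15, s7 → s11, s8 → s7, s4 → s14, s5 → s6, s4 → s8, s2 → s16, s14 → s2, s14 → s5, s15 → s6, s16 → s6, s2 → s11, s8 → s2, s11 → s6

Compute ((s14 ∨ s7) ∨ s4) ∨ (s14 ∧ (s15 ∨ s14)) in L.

s11

s14 ∨ s7 = s11
s11 ∨ s4 = s11
s15 ∨ s14 = s6
s14 ∧ s6 = s14
s11 ∨ s14 = s11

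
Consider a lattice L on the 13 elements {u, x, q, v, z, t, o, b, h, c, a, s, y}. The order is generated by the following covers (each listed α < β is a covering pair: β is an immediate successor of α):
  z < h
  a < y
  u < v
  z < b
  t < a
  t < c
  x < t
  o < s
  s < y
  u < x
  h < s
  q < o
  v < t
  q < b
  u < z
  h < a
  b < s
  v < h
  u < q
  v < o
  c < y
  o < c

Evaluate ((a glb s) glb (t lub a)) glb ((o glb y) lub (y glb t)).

a ∧ s = h
t ∨ a = a
h ∧ a = h
o ∧ y = o
y ∧ t = t
o ∨ t = c
h ∧ c = v

v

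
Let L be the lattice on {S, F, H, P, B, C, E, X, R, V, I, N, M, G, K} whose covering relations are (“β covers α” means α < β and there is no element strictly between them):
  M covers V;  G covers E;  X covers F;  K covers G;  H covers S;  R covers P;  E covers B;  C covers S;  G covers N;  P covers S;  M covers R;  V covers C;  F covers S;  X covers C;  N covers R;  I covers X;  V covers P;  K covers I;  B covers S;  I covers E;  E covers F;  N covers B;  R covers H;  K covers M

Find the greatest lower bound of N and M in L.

R

Common lower bounds of {N, M}: H, P, R, S.
The greatest among these is R.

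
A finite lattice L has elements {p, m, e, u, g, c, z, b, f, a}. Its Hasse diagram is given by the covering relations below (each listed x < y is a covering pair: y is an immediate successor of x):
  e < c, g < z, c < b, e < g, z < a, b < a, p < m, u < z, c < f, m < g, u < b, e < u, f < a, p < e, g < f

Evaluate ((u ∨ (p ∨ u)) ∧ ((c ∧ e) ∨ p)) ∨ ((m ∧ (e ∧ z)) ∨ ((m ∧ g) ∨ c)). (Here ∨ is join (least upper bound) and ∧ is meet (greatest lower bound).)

p ∨ u = u
u ∨ u = u
c ∧ e = e
e ∨ p = e
u ∧ e = e
e ∧ z = e
m ∧ e = p
m ∧ g = m
m ∨ c = f
p ∨ f = f
e ∨ f = f

f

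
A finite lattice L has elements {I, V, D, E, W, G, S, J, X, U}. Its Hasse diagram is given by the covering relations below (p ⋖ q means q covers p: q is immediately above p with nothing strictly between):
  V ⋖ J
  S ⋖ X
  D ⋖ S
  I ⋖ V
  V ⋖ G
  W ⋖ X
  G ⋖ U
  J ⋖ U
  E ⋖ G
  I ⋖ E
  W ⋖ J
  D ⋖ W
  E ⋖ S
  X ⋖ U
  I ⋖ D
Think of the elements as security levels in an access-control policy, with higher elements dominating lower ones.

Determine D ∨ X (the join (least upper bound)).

Common upper bounds of {D, X}: U, X.
The least among these is X.

X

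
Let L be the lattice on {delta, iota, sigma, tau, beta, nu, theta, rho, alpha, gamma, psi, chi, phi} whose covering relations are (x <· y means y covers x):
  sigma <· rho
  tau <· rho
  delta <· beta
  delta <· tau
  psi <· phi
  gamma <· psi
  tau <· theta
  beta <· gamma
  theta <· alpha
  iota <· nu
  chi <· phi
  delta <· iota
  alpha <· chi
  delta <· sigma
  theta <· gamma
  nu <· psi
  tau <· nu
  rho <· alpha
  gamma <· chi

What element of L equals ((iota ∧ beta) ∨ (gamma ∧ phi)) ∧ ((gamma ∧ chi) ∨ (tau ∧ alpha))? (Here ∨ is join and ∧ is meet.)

gamma

iota ∧ beta = delta
gamma ∧ phi = gamma
delta ∨ gamma = gamma
gamma ∧ chi = gamma
tau ∧ alpha = tau
gamma ∨ tau = gamma
gamma ∧ gamma = gamma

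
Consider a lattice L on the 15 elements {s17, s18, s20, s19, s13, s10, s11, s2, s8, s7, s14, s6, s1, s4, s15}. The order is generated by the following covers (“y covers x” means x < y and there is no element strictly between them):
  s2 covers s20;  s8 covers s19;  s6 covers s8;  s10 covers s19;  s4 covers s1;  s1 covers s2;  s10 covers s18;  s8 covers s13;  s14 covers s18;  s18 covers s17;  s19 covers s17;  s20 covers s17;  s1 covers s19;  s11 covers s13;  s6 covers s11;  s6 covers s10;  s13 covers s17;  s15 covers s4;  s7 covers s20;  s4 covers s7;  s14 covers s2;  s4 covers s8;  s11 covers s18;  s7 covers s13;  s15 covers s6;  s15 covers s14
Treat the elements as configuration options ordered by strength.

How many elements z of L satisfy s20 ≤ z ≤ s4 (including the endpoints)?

5

The interval [s20, s4] = {s1, s2, s20, s4, s7}, which has 5 elements.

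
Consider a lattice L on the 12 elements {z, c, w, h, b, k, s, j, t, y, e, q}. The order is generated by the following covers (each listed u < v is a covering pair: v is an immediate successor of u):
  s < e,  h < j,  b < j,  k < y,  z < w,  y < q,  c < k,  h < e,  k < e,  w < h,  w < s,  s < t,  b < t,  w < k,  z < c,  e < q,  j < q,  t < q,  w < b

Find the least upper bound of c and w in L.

k

Common upper bounds of {c, w}: e, k, q, y.
The least among these is k.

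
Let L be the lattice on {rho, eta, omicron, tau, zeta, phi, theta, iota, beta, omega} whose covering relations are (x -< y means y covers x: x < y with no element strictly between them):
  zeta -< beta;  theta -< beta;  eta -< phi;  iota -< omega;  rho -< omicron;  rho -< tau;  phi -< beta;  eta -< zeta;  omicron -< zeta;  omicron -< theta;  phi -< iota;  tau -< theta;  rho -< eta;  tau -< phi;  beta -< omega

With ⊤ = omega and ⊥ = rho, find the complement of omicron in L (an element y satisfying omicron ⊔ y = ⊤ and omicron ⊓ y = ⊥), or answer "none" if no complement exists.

iota

Need y with omicron ∨ y = omega and omicron ∧ y = rho.
Checking each element gives: iota.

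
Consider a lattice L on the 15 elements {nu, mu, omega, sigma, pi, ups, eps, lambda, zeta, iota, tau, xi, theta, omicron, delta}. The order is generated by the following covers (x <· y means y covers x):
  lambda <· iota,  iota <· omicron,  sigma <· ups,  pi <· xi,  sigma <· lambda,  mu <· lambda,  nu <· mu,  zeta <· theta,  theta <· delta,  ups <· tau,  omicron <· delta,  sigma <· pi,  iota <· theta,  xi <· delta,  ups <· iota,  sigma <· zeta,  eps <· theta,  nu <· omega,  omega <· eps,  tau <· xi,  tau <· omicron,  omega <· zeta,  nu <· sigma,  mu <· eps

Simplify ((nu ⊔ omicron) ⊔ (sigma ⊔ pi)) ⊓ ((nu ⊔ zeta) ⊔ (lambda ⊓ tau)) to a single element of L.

nu ∨ omicron = omicron
sigma ∨ pi = pi
omicron ∨ pi = delta
nu ∨ zeta = zeta
lambda ∧ tau = sigma
zeta ∨ sigma = zeta
delta ∧ zeta = zeta

zeta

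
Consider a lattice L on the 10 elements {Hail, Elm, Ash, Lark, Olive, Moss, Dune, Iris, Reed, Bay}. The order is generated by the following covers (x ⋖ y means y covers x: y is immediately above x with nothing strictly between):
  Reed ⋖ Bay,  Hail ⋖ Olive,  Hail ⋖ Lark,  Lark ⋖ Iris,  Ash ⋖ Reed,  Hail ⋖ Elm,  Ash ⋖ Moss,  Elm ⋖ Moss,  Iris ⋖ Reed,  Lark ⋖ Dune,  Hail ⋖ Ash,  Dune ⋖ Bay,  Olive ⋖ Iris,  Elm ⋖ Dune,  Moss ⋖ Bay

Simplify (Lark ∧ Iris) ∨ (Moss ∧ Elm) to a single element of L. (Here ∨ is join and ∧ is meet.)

Lark ∧ Iris = Lark
Moss ∧ Elm = Elm
Lark ∨ Elm = Dune

Dune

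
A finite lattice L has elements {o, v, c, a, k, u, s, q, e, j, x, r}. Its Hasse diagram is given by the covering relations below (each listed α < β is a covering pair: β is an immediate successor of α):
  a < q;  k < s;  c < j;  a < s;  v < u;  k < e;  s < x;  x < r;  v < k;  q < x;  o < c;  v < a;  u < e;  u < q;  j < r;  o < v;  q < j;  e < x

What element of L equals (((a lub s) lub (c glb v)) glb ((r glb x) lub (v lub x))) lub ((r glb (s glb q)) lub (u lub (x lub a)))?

x

a ∨ s = s
c ∧ v = o
s ∨ o = s
r ∧ x = x
v ∨ x = x
x ∨ x = x
s ∧ x = s
s ∧ q = a
r ∧ a = a
x ∨ a = x
u ∨ x = x
a ∨ x = x
s ∨ x = x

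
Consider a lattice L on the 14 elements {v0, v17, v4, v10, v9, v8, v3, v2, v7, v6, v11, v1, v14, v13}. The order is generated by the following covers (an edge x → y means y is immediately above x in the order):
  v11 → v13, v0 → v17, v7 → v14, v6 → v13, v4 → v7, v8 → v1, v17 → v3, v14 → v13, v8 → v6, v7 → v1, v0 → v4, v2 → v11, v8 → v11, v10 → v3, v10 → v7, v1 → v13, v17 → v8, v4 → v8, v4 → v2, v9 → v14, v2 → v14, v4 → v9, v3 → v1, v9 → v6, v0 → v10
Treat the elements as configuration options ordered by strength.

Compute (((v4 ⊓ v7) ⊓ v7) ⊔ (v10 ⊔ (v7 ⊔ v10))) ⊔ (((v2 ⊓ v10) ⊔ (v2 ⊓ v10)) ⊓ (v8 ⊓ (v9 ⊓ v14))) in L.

v4 ∧ v7 = v4
v4 ∧ v7 = v4
v7 ∨ v10 = v7
v10 ∨ v7 = v7
v4 ∨ v7 = v7
v2 ∧ v10 = v0
v2 ∧ v10 = v0
v0 ∨ v0 = v0
v9 ∧ v14 = v9
v8 ∧ v9 = v4
v0 ∧ v4 = v0
v7 ∨ v0 = v7

v7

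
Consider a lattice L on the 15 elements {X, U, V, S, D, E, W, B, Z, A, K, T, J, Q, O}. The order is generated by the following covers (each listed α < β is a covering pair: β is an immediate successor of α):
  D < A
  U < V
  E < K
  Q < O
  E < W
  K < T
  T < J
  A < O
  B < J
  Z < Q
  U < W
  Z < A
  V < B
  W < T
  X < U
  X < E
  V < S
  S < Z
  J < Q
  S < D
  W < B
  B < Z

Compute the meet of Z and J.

Common lower bounds of {Z, J}: B, E, U, V, W, X.
The greatest among these is B.

B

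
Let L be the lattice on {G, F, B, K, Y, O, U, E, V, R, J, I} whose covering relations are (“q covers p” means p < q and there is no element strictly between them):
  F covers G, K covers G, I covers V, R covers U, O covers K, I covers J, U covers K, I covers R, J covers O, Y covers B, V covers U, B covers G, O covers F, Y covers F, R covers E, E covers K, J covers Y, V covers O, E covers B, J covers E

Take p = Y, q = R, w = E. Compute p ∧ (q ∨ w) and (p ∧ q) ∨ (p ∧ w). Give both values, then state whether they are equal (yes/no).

q ∨ w = R, so p ∧ (q ∨ w) = Y ∧ R = B.
p ∧ q = B and p ∧ w = B, so (p ∧ q) ∨ (p ∧ w) = B ∨ B = B.
Equal: yes.

B; B; yes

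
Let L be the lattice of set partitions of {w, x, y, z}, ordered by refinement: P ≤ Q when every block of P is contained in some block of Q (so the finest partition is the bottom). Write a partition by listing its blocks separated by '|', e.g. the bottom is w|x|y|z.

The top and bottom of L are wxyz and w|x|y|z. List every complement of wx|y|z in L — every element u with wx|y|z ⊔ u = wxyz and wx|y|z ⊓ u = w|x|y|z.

wyz|x, wy|xz, wz|xy, w|xyz

Need u with wx|y|z ∨ u = wxyz and wx|y|z ∧ u = w|x|y|z.
Checking each element gives: wyz|x, wy|xz, wz|xy, w|xyz.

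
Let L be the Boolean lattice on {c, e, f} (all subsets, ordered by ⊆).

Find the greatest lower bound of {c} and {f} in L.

Under ⊆, meet is intersection: {c} ∩ {f} = ∅.

∅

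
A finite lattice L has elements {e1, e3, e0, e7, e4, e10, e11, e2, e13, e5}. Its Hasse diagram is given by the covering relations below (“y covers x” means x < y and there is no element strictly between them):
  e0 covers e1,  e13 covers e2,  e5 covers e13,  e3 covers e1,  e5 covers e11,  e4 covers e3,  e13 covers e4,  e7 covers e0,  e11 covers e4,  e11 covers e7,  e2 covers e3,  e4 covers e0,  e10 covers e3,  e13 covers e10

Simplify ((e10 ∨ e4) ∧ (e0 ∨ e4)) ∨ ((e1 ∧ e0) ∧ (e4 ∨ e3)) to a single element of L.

e10 ∨ e4 = e13
e0 ∨ e4 = e4
e13 ∧ e4 = e4
e1 ∧ e0 = e1
e4 ∨ e3 = e4
e1 ∧ e4 = e1
e4 ∨ e1 = e4

e4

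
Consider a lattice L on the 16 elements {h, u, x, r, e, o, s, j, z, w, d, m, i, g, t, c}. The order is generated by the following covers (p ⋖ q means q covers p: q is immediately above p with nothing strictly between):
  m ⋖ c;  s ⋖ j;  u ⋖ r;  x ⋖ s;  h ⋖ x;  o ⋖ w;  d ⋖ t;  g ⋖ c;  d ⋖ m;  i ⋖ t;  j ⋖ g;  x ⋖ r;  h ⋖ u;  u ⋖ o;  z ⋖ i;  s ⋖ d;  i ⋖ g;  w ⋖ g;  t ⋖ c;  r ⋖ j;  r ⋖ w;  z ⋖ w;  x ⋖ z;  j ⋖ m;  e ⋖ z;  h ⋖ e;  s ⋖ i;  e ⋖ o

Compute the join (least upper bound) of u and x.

r

Common upper bounds of {u, x}: c, g, j, m, r, w.
The least among these is r.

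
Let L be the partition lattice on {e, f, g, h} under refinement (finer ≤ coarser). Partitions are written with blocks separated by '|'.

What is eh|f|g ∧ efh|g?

eh|f|g

Common lower bounds of {eh|f|g, efh|g}: eh|f|g, e|f|g|h.
The greatest among these is eh|f|g.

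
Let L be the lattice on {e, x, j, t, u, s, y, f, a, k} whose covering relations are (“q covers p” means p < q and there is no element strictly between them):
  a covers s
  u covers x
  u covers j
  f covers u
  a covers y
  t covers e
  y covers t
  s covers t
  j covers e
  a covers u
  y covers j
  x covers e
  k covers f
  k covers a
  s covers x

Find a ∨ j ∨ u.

Common upper bounds of {a, j, u}: a, k.
The least among these is a.

a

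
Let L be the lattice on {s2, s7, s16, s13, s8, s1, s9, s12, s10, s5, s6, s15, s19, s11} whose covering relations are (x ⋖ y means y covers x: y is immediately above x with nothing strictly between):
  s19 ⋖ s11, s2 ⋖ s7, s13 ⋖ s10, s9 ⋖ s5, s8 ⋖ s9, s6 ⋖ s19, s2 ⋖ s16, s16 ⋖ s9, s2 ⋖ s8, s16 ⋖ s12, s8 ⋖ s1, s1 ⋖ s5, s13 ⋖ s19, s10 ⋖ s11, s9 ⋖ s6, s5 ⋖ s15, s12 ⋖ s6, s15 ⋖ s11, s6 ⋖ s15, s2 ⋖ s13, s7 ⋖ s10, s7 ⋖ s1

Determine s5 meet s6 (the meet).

Common lower bounds of {s5, s6}: s16, s2, s8, s9.
The greatest among these is s9.

s9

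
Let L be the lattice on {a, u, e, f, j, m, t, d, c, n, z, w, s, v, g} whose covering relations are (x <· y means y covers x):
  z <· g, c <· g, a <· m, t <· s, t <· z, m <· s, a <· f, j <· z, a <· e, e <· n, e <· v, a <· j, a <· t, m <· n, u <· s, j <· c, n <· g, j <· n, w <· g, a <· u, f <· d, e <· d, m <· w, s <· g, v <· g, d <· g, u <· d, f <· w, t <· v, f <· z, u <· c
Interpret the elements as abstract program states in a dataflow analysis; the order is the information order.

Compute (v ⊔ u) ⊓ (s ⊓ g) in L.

v ∨ u = g
s ∧ g = s
g ∧ s = s

s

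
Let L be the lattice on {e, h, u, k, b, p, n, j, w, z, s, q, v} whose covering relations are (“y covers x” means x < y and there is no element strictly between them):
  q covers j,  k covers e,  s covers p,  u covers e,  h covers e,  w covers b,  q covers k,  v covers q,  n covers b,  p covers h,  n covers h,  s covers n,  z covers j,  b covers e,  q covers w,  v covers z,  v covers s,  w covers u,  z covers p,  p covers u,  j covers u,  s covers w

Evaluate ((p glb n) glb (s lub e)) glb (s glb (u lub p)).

p ∧ n = h
s ∨ e = s
h ∧ s = h
u ∨ p = p
s ∧ p = p
h ∧ p = h

h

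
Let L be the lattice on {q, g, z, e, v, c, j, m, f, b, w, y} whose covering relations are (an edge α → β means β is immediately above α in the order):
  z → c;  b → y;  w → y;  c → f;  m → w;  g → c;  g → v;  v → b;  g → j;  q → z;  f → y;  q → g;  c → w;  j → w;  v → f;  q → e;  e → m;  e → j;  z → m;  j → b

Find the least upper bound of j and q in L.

Common upper bounds of {j, q}: b, j, w, y.
The least among these is j.

j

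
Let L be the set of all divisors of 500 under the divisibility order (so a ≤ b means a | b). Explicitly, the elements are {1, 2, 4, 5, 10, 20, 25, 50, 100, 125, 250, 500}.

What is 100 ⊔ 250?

500

In the divisibility order, the join is the least common multiple: lcm(100, 250) = 500.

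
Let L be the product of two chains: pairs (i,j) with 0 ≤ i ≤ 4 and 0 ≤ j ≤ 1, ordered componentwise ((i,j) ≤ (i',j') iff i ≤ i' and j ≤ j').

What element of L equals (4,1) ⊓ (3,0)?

(3,0)

(4,1) ∧ (3,0) = (3,0)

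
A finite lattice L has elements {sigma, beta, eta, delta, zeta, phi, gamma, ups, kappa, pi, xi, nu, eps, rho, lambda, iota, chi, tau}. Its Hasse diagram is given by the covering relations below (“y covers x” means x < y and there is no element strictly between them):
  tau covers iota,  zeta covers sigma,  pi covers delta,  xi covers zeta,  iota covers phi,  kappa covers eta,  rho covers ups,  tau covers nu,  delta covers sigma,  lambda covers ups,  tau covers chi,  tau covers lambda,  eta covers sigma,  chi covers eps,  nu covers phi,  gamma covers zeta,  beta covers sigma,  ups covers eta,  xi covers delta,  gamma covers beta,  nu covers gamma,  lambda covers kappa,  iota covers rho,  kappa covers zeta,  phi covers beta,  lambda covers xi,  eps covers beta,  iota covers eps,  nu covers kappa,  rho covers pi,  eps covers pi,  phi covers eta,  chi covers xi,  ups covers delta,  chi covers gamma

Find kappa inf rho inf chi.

sigma

Common lower bounds of {kappa, rho, chi}: sigma.
The greatest among these is sigma.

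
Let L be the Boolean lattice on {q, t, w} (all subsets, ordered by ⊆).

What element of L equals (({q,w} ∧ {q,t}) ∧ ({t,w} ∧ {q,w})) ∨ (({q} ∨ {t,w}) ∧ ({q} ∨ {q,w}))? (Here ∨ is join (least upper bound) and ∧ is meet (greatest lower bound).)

{q,w} ∧ {q,t} = {q}
{t,w} ∧ {q,w} = {w}
{q} ∧ {w} = {}
{q} ∨ {t,w} = {q,t,w}
{q} ∨ {q,w} = {q,w}
{q,t,w} ∧ {q,w} = {q,w}
{} ∨ {q,w} = {q,w}

{q,w}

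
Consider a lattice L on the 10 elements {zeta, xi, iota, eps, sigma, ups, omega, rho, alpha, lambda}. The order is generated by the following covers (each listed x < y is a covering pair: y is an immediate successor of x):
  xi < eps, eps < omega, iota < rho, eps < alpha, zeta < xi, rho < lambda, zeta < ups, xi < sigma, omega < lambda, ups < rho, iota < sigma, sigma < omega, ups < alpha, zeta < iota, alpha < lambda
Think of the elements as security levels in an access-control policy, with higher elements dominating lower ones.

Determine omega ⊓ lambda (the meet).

Common lower bounds of {omega, lambda}: eps, iota, omega, sigma, xi, zeta.
The greatest among these is omega.

omega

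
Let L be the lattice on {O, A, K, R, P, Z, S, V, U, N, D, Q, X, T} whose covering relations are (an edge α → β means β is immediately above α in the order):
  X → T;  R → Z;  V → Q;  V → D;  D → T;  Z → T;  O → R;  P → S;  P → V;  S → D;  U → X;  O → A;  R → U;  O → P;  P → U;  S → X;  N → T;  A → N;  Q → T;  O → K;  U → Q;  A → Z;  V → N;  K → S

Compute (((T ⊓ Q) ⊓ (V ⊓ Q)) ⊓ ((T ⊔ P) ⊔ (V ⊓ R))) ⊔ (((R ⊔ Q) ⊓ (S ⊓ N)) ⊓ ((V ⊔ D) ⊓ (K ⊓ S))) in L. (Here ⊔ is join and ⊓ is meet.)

V

T ∧ Q = Q
V ∧ Q = V
Q ∧ V = V
T ∨ P = T
V ∧ R = O
T ∨ O = T
V ∧ T = V
R ∨ Q = Q
S ∧ N = P
Q ∧ P = P
V ∨ D = D
K ∧ S = K
D ∧ K = K
P ∧ K = O
V ∨ O = V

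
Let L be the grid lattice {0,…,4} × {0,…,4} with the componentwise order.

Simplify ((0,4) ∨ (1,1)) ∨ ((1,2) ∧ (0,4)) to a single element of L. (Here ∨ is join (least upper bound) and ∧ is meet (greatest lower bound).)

(1,4)

(0,4) ∨ (1,1) = (1,4)
(1,2) ∧ (0,4) = (0,2)
(1,4) ∨ (0,2) = (1,4)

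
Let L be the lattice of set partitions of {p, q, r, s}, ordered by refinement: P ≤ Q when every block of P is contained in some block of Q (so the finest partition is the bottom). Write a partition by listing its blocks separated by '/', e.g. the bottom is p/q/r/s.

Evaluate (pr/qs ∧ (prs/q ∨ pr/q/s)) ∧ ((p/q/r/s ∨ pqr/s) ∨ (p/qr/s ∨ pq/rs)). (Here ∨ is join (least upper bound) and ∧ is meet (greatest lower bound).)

prs/q ∨ pr/q/s = prs/q
pr/qs ∧ prs/q = pr/q/s
p/q/r/s ∨ pqr/s = pqr/s
p/qr/s ∨ pq/rs = pqrs
pqr/s ∨ pqrs = pqrs
pr/q/s ∧ pqrs = pr/q/s

pr/q/s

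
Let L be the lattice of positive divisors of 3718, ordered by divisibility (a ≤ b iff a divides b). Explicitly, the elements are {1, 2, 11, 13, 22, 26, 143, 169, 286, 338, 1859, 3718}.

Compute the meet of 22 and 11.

Common lower bounds of {22, 11}: 1, 11.
The greatest among these is 11.

11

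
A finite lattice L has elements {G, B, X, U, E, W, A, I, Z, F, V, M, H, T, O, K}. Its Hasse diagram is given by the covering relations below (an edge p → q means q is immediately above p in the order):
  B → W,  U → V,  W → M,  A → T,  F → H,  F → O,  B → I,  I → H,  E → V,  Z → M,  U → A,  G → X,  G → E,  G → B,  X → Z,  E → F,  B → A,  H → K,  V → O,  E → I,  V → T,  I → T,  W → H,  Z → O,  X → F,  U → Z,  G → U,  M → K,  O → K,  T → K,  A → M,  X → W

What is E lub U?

V

Common upper bounds of {E, U}: K, O, T, V.
The least among these is V.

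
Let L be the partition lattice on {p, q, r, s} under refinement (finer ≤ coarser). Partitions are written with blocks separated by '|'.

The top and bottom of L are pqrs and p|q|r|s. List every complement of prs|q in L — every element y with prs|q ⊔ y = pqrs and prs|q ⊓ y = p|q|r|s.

Need y with prs|q ∨ y = pqrs and prs|q ∧ y = p|q|r|s.
Checking each element gives: pq|r|s, p|qr|s, p|qs|r.

pq|r|s, p|qr|s, p|qs|r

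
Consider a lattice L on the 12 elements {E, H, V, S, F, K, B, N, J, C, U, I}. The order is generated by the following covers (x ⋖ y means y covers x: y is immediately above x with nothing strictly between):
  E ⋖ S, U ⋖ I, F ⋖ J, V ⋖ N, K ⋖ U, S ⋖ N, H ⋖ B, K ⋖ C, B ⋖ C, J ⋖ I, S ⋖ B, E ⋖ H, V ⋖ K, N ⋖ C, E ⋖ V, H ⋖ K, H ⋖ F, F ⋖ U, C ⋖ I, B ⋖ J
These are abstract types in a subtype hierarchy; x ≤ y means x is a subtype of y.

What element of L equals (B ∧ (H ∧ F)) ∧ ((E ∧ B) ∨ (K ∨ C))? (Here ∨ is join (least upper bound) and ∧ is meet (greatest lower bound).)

H

H ∧ F = H
B ∧ H = H
E ∧ B = E
K ∨ C = C
E ∨ C = C
H ∧ C = H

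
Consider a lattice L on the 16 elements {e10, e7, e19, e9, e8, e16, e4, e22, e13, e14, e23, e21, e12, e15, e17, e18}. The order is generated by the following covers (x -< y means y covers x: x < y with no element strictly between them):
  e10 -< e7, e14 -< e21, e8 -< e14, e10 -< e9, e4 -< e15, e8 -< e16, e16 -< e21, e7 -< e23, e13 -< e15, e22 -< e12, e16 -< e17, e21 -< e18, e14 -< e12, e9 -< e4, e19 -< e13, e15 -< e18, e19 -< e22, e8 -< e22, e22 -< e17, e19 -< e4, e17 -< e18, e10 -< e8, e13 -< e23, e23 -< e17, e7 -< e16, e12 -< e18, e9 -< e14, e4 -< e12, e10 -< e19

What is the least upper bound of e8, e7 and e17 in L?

e17

Common upper bounds of {e8, e7, e17}: e17, e18.
The least among these is e17.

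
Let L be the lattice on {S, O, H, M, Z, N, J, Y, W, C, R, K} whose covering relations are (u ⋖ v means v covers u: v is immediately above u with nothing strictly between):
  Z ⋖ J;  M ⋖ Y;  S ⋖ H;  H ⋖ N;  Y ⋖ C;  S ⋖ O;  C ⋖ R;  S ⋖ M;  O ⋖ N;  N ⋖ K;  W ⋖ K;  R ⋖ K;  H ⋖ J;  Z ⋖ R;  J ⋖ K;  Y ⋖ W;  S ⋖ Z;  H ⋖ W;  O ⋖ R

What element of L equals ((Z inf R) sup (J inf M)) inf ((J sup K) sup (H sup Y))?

Z ∧ R = Z
J ∧ M = S
Z ∨ S = Z
J ∨ K = K
H ∨ Y = W
K ∨ W = K
Z ∧ K = Z

Z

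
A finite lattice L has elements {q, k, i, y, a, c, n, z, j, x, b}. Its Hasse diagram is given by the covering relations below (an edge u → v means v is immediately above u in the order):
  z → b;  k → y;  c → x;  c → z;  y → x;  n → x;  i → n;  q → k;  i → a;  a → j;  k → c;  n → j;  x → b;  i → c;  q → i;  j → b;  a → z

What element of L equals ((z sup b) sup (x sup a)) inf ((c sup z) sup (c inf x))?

z

z ∨ b = b
x ∨ a = b
b ∨ b = b
c ∨ z = z
c ∧ x = c
z ∨ c = z
b ∧ z = z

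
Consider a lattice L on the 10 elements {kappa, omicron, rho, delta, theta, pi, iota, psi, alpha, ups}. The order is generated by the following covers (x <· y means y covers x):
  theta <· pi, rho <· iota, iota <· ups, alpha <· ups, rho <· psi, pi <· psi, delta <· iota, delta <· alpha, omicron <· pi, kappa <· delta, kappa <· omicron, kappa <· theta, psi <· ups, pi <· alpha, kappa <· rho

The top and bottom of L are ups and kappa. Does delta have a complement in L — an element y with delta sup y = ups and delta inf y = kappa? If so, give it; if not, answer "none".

psi

Need y with delta ∨ y = ups and delta ∧ y = kappa.
Checking each element gives: psi.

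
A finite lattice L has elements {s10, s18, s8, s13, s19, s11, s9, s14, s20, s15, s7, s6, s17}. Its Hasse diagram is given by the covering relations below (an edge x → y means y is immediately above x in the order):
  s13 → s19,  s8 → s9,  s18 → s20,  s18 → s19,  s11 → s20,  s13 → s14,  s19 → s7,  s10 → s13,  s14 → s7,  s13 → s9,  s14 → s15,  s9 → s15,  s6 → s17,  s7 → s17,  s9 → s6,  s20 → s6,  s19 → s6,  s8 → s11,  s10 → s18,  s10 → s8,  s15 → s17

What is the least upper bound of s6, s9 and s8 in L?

s6

Common upper bounds of {s6, s9, s8}: s17, s6.
The least among these is s6.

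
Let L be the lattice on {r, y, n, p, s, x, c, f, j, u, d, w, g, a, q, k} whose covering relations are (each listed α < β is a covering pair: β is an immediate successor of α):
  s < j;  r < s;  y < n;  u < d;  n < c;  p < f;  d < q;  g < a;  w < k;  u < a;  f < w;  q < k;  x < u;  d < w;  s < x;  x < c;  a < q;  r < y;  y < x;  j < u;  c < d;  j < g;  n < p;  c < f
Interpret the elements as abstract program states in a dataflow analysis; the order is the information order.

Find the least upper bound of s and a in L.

a

Common upper bounds of {s, a}: a, k, q.
The least among these is a.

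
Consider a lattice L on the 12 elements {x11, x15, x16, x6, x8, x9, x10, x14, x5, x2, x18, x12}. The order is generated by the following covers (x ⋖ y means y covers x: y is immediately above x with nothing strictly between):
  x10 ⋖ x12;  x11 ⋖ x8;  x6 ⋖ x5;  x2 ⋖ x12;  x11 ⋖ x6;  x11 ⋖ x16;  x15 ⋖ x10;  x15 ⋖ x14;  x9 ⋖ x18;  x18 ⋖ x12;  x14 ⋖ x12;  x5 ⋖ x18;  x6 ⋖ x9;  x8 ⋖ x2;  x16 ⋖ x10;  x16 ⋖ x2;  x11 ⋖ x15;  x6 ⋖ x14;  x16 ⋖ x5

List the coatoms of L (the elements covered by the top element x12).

x10, x14, x18, x2

The coatoms are exactly the elements covered by x12: x10, x14, x18, x2.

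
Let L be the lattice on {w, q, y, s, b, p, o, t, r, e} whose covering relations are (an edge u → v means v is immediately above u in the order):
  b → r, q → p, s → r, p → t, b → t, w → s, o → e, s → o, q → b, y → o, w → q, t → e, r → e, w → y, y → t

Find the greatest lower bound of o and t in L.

Common lower bounds of {o, t}: w, y.
The greatest among these is y.

y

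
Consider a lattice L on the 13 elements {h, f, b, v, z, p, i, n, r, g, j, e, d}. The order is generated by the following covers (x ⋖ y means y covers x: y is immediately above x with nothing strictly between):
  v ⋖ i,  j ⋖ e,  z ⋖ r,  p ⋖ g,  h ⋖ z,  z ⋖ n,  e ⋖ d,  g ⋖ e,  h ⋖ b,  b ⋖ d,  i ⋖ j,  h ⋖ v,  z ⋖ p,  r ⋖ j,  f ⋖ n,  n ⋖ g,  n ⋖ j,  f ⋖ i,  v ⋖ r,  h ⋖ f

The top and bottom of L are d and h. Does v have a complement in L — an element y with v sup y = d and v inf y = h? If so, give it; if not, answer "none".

b

Need y with v ∨ y = d and v ∧ y = h.
Checking each element gives: b.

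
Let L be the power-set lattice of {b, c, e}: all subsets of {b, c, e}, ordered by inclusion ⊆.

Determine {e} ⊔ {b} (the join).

{b,e}

Common upper bounds of {{e}, {b}}: {b,c,e}, {b,e}.
The least among these is {b,e}.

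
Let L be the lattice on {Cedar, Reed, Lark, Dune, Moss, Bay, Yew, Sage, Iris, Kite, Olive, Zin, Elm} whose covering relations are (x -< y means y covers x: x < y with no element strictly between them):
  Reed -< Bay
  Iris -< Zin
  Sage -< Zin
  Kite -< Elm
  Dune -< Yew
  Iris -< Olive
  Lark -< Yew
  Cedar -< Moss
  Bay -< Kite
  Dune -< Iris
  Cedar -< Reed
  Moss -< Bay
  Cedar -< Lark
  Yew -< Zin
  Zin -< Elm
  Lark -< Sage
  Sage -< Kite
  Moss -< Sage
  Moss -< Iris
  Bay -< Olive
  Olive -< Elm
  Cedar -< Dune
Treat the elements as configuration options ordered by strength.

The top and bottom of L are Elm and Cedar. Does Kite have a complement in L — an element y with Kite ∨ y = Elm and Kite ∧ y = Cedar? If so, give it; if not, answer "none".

Dune

Need y with Kite ∨ y = Elm and Kite ∧ y = Cedar.
Checking each element gives: Dune.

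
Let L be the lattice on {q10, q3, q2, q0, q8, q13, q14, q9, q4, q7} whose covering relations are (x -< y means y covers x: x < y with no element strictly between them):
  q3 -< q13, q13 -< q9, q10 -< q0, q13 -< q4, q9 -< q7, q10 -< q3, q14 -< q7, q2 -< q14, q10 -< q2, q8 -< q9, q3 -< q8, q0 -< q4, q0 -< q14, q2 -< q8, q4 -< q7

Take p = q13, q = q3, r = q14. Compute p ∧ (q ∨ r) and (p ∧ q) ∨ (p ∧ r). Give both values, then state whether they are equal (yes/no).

q13; q3; no

q ∨ r = q7, so p ∧ (q ∨ r) = q13 ∧ q7 = q13.
p ∧ q = q3 and p ∧ r = q10, so (p ∧ q) ∨ (p ∧ r) = q3 ∨ q10 = q3.
Equal: no.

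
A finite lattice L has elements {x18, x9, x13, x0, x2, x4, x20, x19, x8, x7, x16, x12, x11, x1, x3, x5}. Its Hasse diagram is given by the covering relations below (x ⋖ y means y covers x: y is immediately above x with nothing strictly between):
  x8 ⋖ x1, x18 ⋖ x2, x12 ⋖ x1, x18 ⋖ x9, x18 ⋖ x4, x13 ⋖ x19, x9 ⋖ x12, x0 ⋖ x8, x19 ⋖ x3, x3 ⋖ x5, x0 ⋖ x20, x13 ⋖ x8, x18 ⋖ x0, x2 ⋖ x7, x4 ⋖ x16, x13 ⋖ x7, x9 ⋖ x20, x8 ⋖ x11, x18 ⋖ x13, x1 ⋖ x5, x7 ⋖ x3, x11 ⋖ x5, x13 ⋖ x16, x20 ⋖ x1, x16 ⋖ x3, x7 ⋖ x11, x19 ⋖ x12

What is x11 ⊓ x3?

Common lower bounds of {x11, x3}: x13, x18, x2, x7.
The greatest among these is x7.

x7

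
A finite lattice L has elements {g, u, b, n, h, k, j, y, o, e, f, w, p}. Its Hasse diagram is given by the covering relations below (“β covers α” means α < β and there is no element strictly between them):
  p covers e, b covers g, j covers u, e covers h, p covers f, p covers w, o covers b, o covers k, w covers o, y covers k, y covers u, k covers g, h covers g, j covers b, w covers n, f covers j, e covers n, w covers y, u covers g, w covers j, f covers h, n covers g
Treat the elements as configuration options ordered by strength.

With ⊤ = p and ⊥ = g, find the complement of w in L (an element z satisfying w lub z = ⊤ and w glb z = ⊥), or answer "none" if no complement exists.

Need z with w ∨ z = p and w ∧ z = g.
Checking each element gives: h.

h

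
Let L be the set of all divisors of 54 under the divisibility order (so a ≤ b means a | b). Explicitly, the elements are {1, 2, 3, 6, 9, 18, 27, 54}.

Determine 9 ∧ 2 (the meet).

1

In the divisibility order, the meet is the greatest common divisor: gcd(9, 2) = 1.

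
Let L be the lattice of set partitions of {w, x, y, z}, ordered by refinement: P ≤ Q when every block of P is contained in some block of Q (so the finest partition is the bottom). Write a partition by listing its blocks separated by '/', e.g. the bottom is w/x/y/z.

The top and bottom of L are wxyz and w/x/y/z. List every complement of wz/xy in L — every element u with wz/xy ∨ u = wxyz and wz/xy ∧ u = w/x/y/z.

Need u with wz/xy ∨ u = wxyz and wz/xy ∧ u = w/x/y/z.
Checking each element gives: w/x/yz, w/xz/y, wx/y/z, wx/yz, wy/x/z, wy/xz.

w/x/yz, w/xz/y, wx/y/z, wx/yz, wy/x/z, wy/xz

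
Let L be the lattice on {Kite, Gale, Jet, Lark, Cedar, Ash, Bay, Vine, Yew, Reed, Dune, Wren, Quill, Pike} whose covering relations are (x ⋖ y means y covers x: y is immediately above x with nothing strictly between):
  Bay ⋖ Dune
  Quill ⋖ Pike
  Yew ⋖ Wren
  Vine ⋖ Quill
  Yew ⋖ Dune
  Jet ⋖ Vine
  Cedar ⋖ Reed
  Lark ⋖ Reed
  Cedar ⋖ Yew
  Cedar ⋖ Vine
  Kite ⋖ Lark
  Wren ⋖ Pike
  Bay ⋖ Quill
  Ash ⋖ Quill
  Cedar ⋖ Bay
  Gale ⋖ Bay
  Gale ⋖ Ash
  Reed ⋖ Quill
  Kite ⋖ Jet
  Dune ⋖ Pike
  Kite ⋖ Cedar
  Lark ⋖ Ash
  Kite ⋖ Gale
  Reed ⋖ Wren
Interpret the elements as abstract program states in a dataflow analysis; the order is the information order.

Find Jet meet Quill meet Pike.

Common lower bounds of {Jet, Quill, Pike}: Jet, Kite.
The greatest among these is Jet.

Jet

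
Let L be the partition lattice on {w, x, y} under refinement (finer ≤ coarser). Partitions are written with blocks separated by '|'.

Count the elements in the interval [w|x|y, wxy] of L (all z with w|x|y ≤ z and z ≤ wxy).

The interval [w|x|y, wxy] = {wxy, wx|y, wy|x, w|xy, w|x|y}, which has 5 elements.

5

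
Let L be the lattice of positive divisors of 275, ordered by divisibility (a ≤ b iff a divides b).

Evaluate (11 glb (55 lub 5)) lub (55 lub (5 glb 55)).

55

55 ∨ 5 = 55
11 ∧ 55 = 11
5 ∧ 55 = 5
55 ∨ 5 = 55
11 ∨ 55 = 55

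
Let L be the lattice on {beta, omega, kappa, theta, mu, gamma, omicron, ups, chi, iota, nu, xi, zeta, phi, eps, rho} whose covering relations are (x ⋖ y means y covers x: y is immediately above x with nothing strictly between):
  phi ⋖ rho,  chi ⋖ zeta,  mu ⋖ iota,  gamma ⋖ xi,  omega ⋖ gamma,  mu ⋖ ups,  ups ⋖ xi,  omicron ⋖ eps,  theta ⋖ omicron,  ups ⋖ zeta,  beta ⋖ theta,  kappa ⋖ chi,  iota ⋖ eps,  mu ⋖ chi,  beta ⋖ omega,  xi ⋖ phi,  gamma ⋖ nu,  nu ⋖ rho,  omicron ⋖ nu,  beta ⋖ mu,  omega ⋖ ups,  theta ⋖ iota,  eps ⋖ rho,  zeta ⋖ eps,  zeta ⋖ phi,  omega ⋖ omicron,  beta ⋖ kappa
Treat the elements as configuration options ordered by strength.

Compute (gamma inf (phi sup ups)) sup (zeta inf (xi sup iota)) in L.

phi

phi ∨ ups = phi
gamma ∧ phi = gamma
xi ∨ iota = rho
zeta ∧ rho = zeta
gamma ∨ zeta = phi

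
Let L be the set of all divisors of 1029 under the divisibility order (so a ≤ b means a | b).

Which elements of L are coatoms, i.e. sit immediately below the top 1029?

The coatoms are exactly the elements covered by 1029: 147, 343.

147, 343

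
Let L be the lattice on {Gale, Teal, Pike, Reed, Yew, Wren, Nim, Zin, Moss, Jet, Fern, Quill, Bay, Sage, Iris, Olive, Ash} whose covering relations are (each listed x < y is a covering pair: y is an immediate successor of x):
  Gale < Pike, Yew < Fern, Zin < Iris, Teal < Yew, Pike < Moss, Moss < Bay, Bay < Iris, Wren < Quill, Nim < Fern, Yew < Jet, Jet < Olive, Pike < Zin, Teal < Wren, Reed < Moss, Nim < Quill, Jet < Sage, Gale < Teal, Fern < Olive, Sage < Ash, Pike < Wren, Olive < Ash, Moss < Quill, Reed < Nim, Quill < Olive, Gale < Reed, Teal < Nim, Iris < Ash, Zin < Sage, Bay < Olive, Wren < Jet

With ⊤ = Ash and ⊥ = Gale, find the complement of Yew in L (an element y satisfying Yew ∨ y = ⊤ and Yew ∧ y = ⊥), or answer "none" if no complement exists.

Need y with Yew ∨ y = Ash and Yew ∧ y = Gale.
Checking each element gives: Iris.

Iris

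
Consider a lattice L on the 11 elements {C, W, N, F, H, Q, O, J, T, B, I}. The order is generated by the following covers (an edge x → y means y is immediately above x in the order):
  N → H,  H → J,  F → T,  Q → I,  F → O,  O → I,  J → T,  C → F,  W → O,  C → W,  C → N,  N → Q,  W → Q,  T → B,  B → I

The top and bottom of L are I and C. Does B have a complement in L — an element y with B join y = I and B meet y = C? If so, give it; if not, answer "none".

Need y with B ∨ y = I and B ∧ y = C.
Checking each element gives: W.

W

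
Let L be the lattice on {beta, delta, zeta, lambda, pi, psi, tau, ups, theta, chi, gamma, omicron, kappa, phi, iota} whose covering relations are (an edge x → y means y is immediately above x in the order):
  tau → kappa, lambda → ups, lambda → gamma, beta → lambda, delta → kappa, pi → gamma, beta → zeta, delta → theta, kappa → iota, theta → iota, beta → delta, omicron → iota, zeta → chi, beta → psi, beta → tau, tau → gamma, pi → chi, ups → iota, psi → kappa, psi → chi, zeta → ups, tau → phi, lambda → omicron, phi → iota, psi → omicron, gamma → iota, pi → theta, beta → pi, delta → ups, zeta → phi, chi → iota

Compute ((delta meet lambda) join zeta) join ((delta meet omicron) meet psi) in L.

delta ∧ lambda = beta
beta ∨ zeta = zeta
delta ∧ omicron = beta
beta ∧ psi = beta
zeta ∨ beta = zeta

zeta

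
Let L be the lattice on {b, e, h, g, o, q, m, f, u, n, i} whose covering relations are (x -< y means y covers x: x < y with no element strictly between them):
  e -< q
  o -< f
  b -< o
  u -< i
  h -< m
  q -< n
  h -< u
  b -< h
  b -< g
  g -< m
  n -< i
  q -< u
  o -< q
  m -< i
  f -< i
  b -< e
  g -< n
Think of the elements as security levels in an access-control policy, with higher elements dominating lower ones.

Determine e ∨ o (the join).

Common upper bounds of {e, o}: i, n, q, u.
The least among these is q.

q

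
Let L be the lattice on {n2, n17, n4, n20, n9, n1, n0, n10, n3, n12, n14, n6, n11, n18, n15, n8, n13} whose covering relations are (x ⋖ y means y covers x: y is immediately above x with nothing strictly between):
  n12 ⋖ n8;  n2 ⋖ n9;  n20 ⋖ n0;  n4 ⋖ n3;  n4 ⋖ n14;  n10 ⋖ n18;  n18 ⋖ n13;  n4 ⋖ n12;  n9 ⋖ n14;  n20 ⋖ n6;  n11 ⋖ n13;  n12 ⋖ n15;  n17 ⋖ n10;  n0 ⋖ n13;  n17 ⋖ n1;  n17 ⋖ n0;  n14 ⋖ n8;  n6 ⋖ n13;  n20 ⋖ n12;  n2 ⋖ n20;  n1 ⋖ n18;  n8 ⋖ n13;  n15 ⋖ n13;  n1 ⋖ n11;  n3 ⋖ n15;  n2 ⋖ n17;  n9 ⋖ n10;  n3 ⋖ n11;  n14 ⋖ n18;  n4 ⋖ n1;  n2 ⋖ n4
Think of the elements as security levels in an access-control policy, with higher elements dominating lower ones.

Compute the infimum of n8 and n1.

n4

Common lower bounds of {n8, n1}: n2, n4.
The greatest among these is n4.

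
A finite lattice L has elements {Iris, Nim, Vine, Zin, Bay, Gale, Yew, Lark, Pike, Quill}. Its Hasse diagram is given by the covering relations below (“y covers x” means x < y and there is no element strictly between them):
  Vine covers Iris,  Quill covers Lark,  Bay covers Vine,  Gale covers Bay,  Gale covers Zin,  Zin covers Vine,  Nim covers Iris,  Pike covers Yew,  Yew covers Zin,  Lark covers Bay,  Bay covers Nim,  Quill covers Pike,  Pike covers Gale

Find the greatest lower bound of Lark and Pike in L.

Bay

Common lower bounds of {Lark, Pike}: Bay, Iris, Nim, Vine.
The greatest among these is Bay.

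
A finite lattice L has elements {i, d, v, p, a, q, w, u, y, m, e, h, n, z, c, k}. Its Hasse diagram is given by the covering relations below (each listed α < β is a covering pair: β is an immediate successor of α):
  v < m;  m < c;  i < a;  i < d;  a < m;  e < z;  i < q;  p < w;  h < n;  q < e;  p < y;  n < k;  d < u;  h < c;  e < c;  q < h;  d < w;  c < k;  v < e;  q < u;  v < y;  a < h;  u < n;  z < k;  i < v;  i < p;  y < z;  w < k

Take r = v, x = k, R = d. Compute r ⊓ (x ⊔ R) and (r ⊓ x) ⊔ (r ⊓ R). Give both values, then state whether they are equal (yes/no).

x ⊔ R = k, so r ⊓ (x ⊔ R) = v ⊓ k = v.
r ⊓ x = v and r ⊓ R = i, so (r ⊓ x) ⊔ (r ⊓ R) = v ⊔ i = v.
Equal: yes.

v; v; yes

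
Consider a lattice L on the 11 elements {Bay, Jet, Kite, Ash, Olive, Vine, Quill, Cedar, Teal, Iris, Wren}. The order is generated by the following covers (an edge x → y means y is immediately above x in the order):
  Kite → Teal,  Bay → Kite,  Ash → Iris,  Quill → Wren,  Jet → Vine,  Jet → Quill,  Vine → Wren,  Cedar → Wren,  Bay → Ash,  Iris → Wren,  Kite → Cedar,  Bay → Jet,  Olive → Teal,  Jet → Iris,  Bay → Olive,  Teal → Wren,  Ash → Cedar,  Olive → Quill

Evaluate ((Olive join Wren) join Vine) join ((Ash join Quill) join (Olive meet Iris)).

Olive ∨ Wren = Wren
Wren ∨ Vine = Wren
Ash ∨ Quill = Wren
Olive ∧ Iris = Bay
Wren ∨ Bay = Wren
Wren ∨ Wren = Wren

Wren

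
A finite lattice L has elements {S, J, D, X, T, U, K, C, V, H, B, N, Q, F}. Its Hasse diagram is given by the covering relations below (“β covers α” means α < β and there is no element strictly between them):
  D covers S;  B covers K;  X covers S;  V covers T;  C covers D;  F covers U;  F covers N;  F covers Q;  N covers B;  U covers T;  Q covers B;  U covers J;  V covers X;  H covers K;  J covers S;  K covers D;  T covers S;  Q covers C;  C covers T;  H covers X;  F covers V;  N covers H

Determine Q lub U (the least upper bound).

F

Common upper bounds of {Q, U}: F.
The least among these is F.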